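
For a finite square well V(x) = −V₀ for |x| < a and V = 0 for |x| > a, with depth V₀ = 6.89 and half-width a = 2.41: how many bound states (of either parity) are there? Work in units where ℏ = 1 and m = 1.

The dimensionless depth is z₀ = a√(2mV₀)/ℏ = 2.41 × √(13.78) = 8.946.
A new bound state (alternating even/odd) appears each time z₀ passes a multiple of π/2, so N = ⌊2z₀/π⌋ + 1 = ⌊5.695⌋ + 1 = 6.

N = 6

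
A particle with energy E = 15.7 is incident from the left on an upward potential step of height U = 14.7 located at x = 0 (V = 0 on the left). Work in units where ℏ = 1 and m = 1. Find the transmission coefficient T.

The wavenumbers are k₁ = √(2mE)/ℏ = 5.604 on the left and k₂ = √(2m(E − U))/ℏ = 1.414 on the right.
Matching ψ and ψ′ at x = 0 gives r = (k₁ − k₂)/(k₁ + k₂), so R = r² = 0.3564 and T = 1 − R = 0.6436.

T = 0.644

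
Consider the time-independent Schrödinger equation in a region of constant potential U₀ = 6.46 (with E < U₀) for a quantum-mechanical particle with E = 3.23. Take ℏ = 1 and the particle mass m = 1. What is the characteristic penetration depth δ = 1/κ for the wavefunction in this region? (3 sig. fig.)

Since E < U₀ the TISE in this region is ψ'' = κ²ψ with κ = √(2m(U₀ − E))/ℏ.
κ = √(2 × 1 × 3.23) = 2.542. The penetration depth is δ = 1/κ = 0.393.

δ = 0.393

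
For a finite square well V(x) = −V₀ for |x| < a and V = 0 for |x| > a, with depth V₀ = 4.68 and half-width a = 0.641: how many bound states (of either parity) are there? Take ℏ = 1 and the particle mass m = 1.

N = 2

Define the well-strength parameter z₀ = (a/ℏ)√(2mV₀) = 0.641 × √(2·1·4.68) = 1.961.
The even/odd transcendental equations gain one root per π/2 in z₀, giving N = 1 + ⌊2z₀/π⌋ = 1 + ⌊1.248⌋ = 2.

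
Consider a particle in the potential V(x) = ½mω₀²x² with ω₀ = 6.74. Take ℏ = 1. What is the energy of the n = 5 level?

E = 37.1

Using E_n = (n + ½)ℏω₀: E_5 = 5.5 × 6.74 = 37.07.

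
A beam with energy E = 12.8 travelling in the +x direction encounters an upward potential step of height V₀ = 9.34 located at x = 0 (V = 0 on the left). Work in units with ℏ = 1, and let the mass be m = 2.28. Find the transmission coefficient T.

On each side the TISE gives plane waves with k = √(2m(E − V))/ℏ: k₁ = √(2·2.28·12.8) = 7.640, k₂ = √(2·2.28·3.46) = 3.972.
Matching ψ and ψ′ at x = 0 gives r = (k₁ − k₂)/(k₁ + k₂), so R = r² = 0.09977 and T = 1 − R = 0.9002.

T = 0.900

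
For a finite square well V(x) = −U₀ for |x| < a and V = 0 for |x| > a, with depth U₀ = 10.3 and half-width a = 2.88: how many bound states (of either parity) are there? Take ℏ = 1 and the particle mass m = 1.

The dimensionless depth is z₀ = a√(2mU₀)/ℏ = 2.88 × √(20.60) = 13.07.
The even/odd transcendental equations gain one root per π/2 in z₀, giving N = 1 + ⌊2z₀/π⌋ = 1 + ⌊8.322⌋ = 9.

N = 9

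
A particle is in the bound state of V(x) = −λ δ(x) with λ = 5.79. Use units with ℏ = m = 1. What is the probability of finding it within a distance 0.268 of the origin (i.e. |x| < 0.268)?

P = 0.955

The normalised bound state is ψ = √κ e^{−κ|x|} with κ = mλ/ℏ² = 5.790.
P(|x| < d) = ∫_{−d}^{d} κ e^{−2κ|x|} dx = 1 − e^{−2κd} = 1 − e^{−3.103} = 0.9551.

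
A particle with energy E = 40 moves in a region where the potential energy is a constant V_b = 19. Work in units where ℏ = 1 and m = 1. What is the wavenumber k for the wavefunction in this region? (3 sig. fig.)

k = 6.48

With E > V_b the solution is oscillatory, ψ ∝ e^{±ikx} with k = √(2m(E − V_b))/ℏ.
k = √(2 × 1 × 21) = 6.481.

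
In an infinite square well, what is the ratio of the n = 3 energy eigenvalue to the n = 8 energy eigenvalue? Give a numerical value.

0.140625

E_n = n²π²ℏ²/(2mL²) so the ratio is n₂²/n₁² = 9/64 = 0.140625.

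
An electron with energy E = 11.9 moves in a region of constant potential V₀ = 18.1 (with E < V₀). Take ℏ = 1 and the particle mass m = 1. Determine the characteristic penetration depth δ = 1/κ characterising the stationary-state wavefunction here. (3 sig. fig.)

Since E < V₀ the TISE in this region is ψ'' = κ²ψ with κ = √(2m(V₀ − E))/ℏ.
κ = √(2 × 1 × 6.2) = 3.521. The penetration depth is δ = 1/κ = 0.284.

δ = 0.284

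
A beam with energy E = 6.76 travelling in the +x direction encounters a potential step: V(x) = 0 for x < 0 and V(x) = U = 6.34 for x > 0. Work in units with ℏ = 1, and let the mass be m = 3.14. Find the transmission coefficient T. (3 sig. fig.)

T = 0.639

On each side the TISE gives plane waves with k = √(2m(E − V))/ℏ: k₁ = √(2·3.14·6.76) = 6.516, k₂ = √(2·3.14·0.42) = 1.624.
Matching ψ and ψ′ at x = 0 gives r = (k₁ − k₂)/(k₁ + k₂), so R = r² = 0.3611 and T = 1 − R = 0.6389.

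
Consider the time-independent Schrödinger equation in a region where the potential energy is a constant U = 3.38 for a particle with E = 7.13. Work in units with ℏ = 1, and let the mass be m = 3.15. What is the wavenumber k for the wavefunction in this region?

k = 4.86

With E > U the solution is oscillatory, ψ ∝ e^{±ikx} with k = √(2m(E − U))/ℏ.
k = √(2 × 3.15 × 3.75) = 4.861.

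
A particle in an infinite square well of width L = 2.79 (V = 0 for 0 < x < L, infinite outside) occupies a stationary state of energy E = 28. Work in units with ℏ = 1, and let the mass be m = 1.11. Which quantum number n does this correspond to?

From E_n = n²π²ℏ²/(2mL²) invert to n = √(2mL²E)/(πℏ).
n = (2.79/π) × √(2 × 1.11 × 28) = 7.002 → n = 7.

n = 7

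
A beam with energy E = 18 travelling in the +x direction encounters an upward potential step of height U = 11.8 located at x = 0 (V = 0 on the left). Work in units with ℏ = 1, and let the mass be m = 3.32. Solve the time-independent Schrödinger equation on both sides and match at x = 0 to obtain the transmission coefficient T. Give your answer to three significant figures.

On each side the TISE gives plane waves with k = √(2m(E − V))/ℏ: k₁ = √(2·3.32·18) = 10.93, k₂ = √(2·3.32·6.2) = 6.416.
Continuity of ψ and ψ′ at the step yields the reflection amplitude r = (k₁ − k₂)/(k₁ + k₂) = 0.2603; thus R = |r|² = 0.06777, T = 0.9322.

T = 0.932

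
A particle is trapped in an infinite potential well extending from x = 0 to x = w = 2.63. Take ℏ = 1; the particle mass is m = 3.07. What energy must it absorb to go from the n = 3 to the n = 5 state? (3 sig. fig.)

E_n = n²π²ℏ²/(2mw²), so ΔE = (5² − 3²) π²ℏ²/(2mw²).
ΔE = 16 × π² / (2 × 3.07 × 2.63²) = 3.718.

ΔE = 3.72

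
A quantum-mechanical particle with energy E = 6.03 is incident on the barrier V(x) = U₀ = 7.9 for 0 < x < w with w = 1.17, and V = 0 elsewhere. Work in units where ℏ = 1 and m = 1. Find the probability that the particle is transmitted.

E < U₀: inside the barrier ψ ∝ e^{±κx} with κ = √(2m(U₀ − E))/ℏ = 1.934.
κw = 2.263, sinh(κw) = 4.752.
Matching ψ, ψ′ at both faces gives T = [1 + U₀² sinh²(κw) / (4E(U₀ − E))]⁻¹ = 1/32.25 = 0.0310.

T = 0.0310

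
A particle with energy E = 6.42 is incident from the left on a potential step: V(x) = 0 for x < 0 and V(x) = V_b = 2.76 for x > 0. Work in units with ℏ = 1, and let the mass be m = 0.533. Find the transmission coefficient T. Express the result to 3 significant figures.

T = 0.981

On each side the TISE gives plane waves with k = √(2m(E − V))/ℏ: k₁ = √(2·0.533·6.42) = 2.616, k₂ = √(2·0.533·3.66) = 1.975.
Matching ψ and ψ′ at x = 0 gives r = (k₁ − k₂)/(k₁ + k₂), so R = r² = 0.01948 and T = 1 − R = 0.9805.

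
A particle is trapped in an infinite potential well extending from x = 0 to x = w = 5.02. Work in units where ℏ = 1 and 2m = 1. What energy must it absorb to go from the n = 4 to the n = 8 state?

ΔE = 18.8

E_n = n²π²ℏ²/(2mw²), so ΔE = (8² − 4²) π²ℏ²/(2mw²).
ΔE = 48 × π² / (2 × 0.5 × 5.02²) = 18.80.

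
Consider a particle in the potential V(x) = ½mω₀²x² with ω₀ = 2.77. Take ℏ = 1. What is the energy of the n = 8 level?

The oscillator eigenvalues are E_n = ℏω₀(n + ½), so E_8 = 2.77 × 8.5 = 23.55.

E = 23.5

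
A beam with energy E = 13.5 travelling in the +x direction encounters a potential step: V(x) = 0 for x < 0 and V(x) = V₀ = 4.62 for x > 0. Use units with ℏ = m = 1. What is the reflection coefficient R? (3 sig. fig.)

The wavenumbers are k₁ = √(2mE)/ℏ = 5.196 on the left and k₂ = √(2m(E − V₀))/ℏ = 4.214 on the right.
Matching ψ and ψ′ at x = 0 gives r = (k₁ − k₂)/(k₁ + k₂), so R = r² = 0.01089 and T = 1 − R = 0.9891.

R = 0.0109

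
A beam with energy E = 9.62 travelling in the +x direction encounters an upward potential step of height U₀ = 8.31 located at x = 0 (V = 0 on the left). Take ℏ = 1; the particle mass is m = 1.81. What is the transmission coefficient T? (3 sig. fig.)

T = 0.788

On each side the TISE gives plane waves with k = √(2m(E − V))/ℏ: k₁ = √(2·1.81·9.62) = 5.901, k₂ = √(2·1.81·1.31) = 2.178.
Continuity of ψ and ψ′ at the step yields the reflection amplitude r = (k₁ − k₂)/(k₁ + k₂) = 0.4609; thus R = |r|² = 0.2124, T = 0.7876.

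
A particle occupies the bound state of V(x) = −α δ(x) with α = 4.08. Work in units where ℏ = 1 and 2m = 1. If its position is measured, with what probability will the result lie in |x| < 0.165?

The normalised bound state is ψ = √κ e^{−κ|x|} with κ = mα/ℏ² = 2.040.
P(|x| < d) = ∫_{−d}^{d} κ e^{−2κ|x|} dx = 1 − e^{−2κd} = 1 − e^{−0.6732} = 0.4899.

P = 0.490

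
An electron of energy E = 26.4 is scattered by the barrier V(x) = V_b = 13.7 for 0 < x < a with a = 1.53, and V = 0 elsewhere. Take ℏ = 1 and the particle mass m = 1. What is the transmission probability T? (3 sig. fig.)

Above the barrier the interior wavenumber is k₂ = √(2m(E − V_b))/ℏ = 5.040, giving phase k₂a = 7.711.
Matching at both interfaces gives T⁻¹ = 1 + V_b² sin²(k₂a) / [4E(E − V_b)] = 1.137, hence T = 0.879.

T = 0.879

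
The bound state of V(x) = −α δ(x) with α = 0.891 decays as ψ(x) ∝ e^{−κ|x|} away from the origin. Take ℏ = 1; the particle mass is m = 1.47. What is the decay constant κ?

Integrating the TISE across x = 0 gives the cusp condition ψ'(0⁺) − ψ'(0⁻) = −(2mα/ℏ²)ψ(0).
With ψ ∝ e^{−κ|x|} this yields −2κ = −2mα/ℏ², so κ = mα/ℏ² = 1.310.

κ = 1.31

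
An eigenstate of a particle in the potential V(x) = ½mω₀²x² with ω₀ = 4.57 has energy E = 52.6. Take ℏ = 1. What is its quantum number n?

n = 11

E_n = ℏω₀(n + ½) ⇒ n = E/(ℏω₀) − ½ = 52.6/4.57 − 0.5 = 11.010 → n = 11.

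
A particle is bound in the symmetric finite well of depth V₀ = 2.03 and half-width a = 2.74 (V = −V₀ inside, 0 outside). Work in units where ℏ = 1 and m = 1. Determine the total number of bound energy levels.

Define the well-strength parameter z₀ = (a/ℏ)√(2mV₀) = 2.74 × √(2·1·2.03) = 5.521.
A new bound state (alternating even/odd) appears each time z₀ passes a multiple of π/2, so N = ⌊2z₀/π⌋ + 1 = ⌊3.515⌋ + 1 = 4.

N = 4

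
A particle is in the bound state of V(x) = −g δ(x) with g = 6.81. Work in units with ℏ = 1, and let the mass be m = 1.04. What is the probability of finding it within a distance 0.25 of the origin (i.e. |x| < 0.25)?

P = 0.971

The normalised bound state is ψ = √κ e^{−κ|x|} with κ = mg/ℏ² = 7.082.
P(|x| < d) = ∫_{−d}^{d} κ e^{−2κ|x|} dx = 1 − e^{−2κd} = 1 − e^{−3.541} = 0.9710.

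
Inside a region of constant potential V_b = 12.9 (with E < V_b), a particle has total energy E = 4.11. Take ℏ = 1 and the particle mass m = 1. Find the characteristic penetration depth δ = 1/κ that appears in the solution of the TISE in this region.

δ = 0.239

Since E < V_b the TISE in this region is ψ'' = κ²ψ with κ = √(2m(V_b − E))/ℏ.
κ = √(2 × 1 × 8.79) = 4.193. The penetration depth is δ = 1/κ = 0.239.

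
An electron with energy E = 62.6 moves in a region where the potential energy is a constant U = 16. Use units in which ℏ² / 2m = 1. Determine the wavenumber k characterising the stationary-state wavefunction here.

With E > U the solution is oscillatory, ψ ∝ e^{±ikx} with k = √(2m(E − U))/ℏ.
k = √(2 × 0.5 × 46.6) = 6.826.

k = 6.83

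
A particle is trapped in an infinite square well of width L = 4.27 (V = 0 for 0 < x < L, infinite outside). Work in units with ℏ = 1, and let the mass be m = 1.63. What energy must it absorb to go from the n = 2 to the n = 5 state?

E_n = n²π²ℏ²/(2mL²), so ΔE = (5² − 2²) π²ℏ²/(2mL²).
ΔE = 21 × π² / (2 × 1.63 × 4.27²) = 3.487.

ΔE = 3.49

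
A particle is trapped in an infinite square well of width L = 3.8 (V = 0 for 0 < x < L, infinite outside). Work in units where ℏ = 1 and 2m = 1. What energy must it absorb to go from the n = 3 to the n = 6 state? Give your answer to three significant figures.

E_n = n²π²ℏ²/(2mL²), so ΔE = (6² − 3²) π²ℏ²/(2mL²).
ΔE = 27 × π² / (2 × 0.5 × 3.8²) = 18.45.

ΔE = 18.5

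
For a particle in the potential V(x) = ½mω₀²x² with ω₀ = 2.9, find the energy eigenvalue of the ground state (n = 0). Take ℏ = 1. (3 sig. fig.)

E = 1.45

The oscillator eigenvalues are E_n = ℏω₀(n + ½), so E_0 = 2.9 × 0.5 = 1.450.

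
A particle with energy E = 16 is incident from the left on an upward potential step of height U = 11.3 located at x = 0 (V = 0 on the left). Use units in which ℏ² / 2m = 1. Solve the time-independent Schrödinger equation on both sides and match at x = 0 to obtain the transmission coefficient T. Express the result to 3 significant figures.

T = 0.912

On each side the TISE gives plane waves with k = √(2m(E − V))/ℏ: k₁ = √(2·½·16) = 4.000, k₂ = √(2·½·4.7) = 2.168.
Matching ψ and ψ′ at x = 0 gives r = (k₁ − k₂)/(k₁ + k₂), so R = r² = 0.08823 and T = 1 − R = 0.9118.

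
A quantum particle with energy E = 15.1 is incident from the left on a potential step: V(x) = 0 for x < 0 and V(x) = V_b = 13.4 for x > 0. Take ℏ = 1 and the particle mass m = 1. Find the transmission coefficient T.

On each side the TISE gives plane waves with k = √(2m(E − V))/ℏ: k₁ = √(2·1·15.1) = 5.495, k₂ = √(2·1·1.7) = 1.844.
Matching ψ and ψ′ at x = 0 gives r = (k₁ − k₂)/(k₁ + k₂), so R = r² = 0.2475 and T = 1 − R = 0.7525.

T = 0.752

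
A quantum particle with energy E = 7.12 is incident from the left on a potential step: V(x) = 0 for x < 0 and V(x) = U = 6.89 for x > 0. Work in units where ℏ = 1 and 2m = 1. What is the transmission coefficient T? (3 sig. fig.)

On each side the TISE gives plane waves with k = √(2m(E − V))/ℏ: k₁ = √(2·½·7.12) = 2.668, k₂ = √(2·½·0.23) = 0.4796.
Continuity of ψ and ψ′ at the step yields the reflection amplitude r = (k₁ − k₂)/(k₁ + k₂) = 0.6953; thus R = |r|² = 0.4834, T = 0.5166.

T = 0.517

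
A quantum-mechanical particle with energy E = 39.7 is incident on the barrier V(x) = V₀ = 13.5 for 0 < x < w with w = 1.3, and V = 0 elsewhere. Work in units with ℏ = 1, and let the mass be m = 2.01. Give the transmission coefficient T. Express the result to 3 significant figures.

Above the barrier the interior wavenumber is k₂ = √(2m(E − V₀))/ℏ = 10.26, giving phase k₂w = 13.34.
T = [1 + V₀² sin²(k₂w) / (4E(E − V₀))]⁻¹ = 1/1.021 = 0.979.

T = 0.979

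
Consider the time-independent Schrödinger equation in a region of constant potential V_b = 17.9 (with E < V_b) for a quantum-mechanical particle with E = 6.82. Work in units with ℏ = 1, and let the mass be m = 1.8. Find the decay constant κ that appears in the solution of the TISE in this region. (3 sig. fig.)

Since E < V_b the TISE in this region is ψ'' = κ²ψ with κ = √(2m(V_b − E))/ℏ.
κ = √(2 × 1.8 × 11.08) = 6.316.

κ = 6.32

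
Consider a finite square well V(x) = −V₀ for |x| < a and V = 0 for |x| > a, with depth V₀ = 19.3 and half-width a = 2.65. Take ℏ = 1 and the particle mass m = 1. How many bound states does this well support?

N = 11

The dimensionless depth is z₀ = a√(2mV₀)/ℏ = 2.65 × √(38.60) = 16.46.
A new bound state (alternating even/odd) appears each time z₀ passes a multiple of π/2, so N = ⌊2z₀/π⌋ + 1 = ⌊10.48⌋ + 1 = 11.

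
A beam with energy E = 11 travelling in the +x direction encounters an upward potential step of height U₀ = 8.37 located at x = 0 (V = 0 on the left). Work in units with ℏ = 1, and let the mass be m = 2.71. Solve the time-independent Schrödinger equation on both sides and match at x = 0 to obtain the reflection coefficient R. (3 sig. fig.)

R = 0.118

On each side the TISE gives plane waves with k = √(2m(E − V))/ℏ: k₁ = √(2·2.71·11) = 7.721, k₂ = √(2·2.71·2.63) = 3.776.
Continuity of ψ and ψ′ at the step yields the reflection amplitude r = (k₁ − k₂)/(k₁ + k₂) = 0.3432; thus R = |r|² = 0.1178, T = 0.8822.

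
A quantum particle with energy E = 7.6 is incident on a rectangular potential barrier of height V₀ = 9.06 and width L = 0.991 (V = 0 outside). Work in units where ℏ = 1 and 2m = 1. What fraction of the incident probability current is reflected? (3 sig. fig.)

E < V₀: inside the barrier ψ ∝ e^{±κx} with κ = √(2m(V₀ − E))/ℏ = 1.208.
κL = 1.197, sinh(κL) = 1.505.
The exact tunnelling result is T⁻¹ = 1 + V₀² sinh²(κL) / [4E(V₀ − E)] = 5.188, so T = 0.193.
R = 1 − T = 0.807.

R = 0.807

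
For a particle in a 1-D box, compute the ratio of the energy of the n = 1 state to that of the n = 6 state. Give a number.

Since E_n ∝ n², the ratio is (1/6)² = 0.0277778.

0.0277778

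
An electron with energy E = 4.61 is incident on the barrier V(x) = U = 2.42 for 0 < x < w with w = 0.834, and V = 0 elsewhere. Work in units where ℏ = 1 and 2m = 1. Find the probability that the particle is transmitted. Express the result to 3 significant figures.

T = 0.886

E > U: inside the barrier k₂ = √(2m(E − U))/ℏ = 1.480, k₂w = 1.234.
T = [1 + U² sin²(k₂w) / (4E(E − U))]⁻¹ = 1/1.129 = 0.886.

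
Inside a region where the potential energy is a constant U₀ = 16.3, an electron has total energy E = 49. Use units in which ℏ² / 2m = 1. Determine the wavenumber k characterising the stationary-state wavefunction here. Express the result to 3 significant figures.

k = 5.72

With E > U₀ the solution is oscillatory, ψ ∝ e^{±ikx} with k = √(2m(E − U₀))/ℏ.
k = √(2 × 0.5 × 32.7) = 5.718.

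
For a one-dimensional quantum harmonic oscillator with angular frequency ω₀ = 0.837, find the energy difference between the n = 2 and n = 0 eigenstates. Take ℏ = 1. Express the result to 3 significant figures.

E_n = ℏω₀(n + ½), so ΔE = (2 − 0) ℏω₀ = 2 × 0.837 = 1.674.

ΔE = 1.67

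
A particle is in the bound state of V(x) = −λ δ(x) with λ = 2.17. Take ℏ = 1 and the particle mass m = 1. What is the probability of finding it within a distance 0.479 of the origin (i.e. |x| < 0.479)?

P = 0.875

The normalised bound state is ψ = √κ e^{−κ|x|} with κ = mλ/ℏ² = 2.170.
P(|x| < d) = ∫_{−d}^{d} κ e^{−2κ|x|} dx = 1 − e^{−2κd} = 1 − e^{−2.079} = 0.8749.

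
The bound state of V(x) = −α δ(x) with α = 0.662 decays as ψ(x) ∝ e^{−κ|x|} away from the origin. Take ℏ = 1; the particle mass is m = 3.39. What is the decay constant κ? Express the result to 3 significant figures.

Integrate −(ℏ²/2m)ψ'' − αδ(x)ψ = Eψ from −ε to +ε: the ψ'' term gives ψ'(0⁺) − ψ'(0⁻) and the δ term gives −(2mα/ℏ²)ψ(0).
With ψ ∝ e^{−κ|x|} this yields −2κ = −2mα/ℏ², so κ = mα/ℏ² = 2.244.

κ = 2.24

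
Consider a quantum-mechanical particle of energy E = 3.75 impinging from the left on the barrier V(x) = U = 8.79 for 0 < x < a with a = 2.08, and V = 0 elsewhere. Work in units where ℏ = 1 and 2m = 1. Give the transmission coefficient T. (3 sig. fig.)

T = 0.000344

E < U: inside the barrier ψ ∝ e^{±κx} with κ = √(2m(U − E))/ℏ = 2.245.
κa = 4.670, sinh(κa) = 53.32.
Matching ψ, ψ′ at both faces gives T = [1 + U² sinh²(κa) / (4E(U − E))]⁻¹ = 1/2907 = 0.000344.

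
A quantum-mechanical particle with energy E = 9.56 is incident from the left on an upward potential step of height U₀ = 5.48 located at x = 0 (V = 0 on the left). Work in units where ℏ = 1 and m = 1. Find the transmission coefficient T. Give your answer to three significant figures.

T = 0.956

The wavenumbers are k₁ = √(2mE)/ℏ = 4.373 on the left and k₂ = √(2m(E − U₀))/ℏ = 2.857 on the right.
Matching ψ and ψ′ at x = 0 gives r = (k₁ − k₂)/(k₁ + k₂), so R = r² = 0.04398 and T = 1 − R = 0.9560.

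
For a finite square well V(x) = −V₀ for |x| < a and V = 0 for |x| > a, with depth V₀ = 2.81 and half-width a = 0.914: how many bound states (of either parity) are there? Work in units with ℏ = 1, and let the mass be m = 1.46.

N = 2

Define the well-strength parameter z₀ = (a/ℏ)√(2mV₀) = 0.914 × √(2·1.46·2.81) = 2.618.
The even/odd transcendental equations gain one root per π/2 in z₀, giving N = 1 + ⌊2z₀/π⌋ = 1 + ⌊1.667⌋ = 2.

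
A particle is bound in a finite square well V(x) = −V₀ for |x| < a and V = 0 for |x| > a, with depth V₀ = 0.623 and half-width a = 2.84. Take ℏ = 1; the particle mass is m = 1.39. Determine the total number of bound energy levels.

Define the well-strength parameter z₀ = (a/ℏ)√(2mV₀) = 2.84 × √(2·1.39·0.623) = 3.738.
A new bound state (alternating even/odd) appears each time z₀ passes a multiple of π/2, so N = ⌊2z₀/π⌋ + 1 = ⌊2.379⌋ + 1 = 3.

N = 3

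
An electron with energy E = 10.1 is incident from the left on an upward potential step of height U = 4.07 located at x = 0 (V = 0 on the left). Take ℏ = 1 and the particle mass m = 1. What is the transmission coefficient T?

On each side the TISE gives plane waves with k = √(2m(E − V))/ℏ: k₁ = √(2·1·10.1) = 4.494, k₂ = √(2·1·6.03) = 3.473.
Continuity of ψ and ψ′ at the step yields the reflection amplitude r = (k₁ − k₂)/(k₁ + k₂) = 0.1282; thus R = |r|² = 0.01644, T = 0.9836.

T = 0.984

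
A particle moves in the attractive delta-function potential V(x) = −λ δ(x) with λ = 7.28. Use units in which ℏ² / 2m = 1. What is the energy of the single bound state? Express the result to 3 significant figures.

For x ≠ 0 the bound state is ψ ∝ e^{−κ|x|}; integrating the TISE across the delta gives the cusp condition 2κ = 2mλ/ℏ², so κ = 3.640.
Then E = −ℏ²κ²/(2m) = −mλ²/(2ℏ²) = -13.25.

E = -13.2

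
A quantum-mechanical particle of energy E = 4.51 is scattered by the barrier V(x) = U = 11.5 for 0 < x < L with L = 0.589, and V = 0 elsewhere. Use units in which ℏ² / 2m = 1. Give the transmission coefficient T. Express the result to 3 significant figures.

T = 0.156

Since E < U the interior solution is evanescent with decay constant κ = √(2m(U − E))/ℏ = 2.644.
κL = 1.557, sinh(κL) = 2.267.
The exact tunnelling result is T⁻¹ = 1 + U² sinh²(κL) / [4E(U − E)] = 6.392, so T = 0.156.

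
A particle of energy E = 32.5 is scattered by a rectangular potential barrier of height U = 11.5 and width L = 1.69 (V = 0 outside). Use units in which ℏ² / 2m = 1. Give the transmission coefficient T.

T = 0.954

Above the barrier the interior wavenumber is k₂ = √(2m(E − U))/ℏ = 4.583, giving phase k₂L = 7.745.
Matching at both interfaces gives T⁻¹ = 1 + U² sin²(k₂L) / [4E(E − U)] = 1.048, hence T = 0.954.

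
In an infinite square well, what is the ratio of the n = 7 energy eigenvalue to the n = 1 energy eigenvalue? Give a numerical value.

49

Since E_n ∝ n², the ratio is (7/1)² = 49.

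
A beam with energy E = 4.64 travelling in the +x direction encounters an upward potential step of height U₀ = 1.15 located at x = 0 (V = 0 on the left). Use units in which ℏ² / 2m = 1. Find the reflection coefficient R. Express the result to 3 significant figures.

R = 0.00505

The wavenumbers are k₁ = √(2mE)/ℏ = 2.154 on the left and k₂ = √(2m(E − U₀))/ℏ = 1.868 on the right.
Continuity of ψ and ψ′ at the step yields the reflection amplitude r = (k₁ − k₂)/(k₁ + k₂) = 0.07108; thus R = |r|² = 0.005053, T = 0.9949.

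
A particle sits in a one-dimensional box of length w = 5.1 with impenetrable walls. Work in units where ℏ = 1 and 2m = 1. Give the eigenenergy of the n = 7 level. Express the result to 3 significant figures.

Requiring ψ(0) = ψ(w) = 0 quantises k = nπ/w, hence E_n = ℏ²k²/2m = n²π²ℏ²/(2mw²).
E_7 = 7² × π² / (2 × 0.5 × 5.1²) = 18.59.

E = 18.6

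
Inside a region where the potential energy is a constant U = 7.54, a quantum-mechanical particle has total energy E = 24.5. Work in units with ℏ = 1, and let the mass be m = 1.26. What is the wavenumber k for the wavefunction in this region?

k = 6.54

With E > U the solution is oscillatory, ψ ∝ e^{±ikx} with k = √(2m(E − U))/ℏ.
k = √(2 × 1.26 × 16.96) = 6.538.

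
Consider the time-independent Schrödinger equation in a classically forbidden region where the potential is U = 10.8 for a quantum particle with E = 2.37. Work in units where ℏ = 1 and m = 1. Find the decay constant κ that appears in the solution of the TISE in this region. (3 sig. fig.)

κ = 4.11

Since E < U the TISE in this region is ψ'' = κ²ψ with κ = √(2m(U − E))/ℏ.
κ = √(2 × 1 × 8.43) = 4.106.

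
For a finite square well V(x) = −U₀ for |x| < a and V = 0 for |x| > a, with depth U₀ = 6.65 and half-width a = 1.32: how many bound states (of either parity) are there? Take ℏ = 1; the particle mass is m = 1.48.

Define the well-strength parameter z₀ = (a/ℏ)√(2mU₀) = 1.32 × √(2·1.48·6.65) = 5.856.
A new bound state (alternating even/odd) appears each time z₀ passes a multiple of π/2, so N = ⌊2z₀/π⌋ + 1 = ⌊3.728⌋ + 1 = 4.

N = 4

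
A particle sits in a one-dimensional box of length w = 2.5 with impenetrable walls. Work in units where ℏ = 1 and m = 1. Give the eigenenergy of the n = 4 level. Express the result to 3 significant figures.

The infinite-well eigenfunctions ψ_n = √(2/w) sin(nπx/w) vanish at both walls, giving E_n = n²π²ℏ²/(2mw²).
E_4 = 4² × π² / (2 × 1 × 2.5²) = 12.63.

E = 12.6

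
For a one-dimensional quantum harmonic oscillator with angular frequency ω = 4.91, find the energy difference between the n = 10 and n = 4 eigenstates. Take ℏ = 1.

ΔE = 29.5

E_n = ℏω(n + ½), so ΔE = (10 − 4) ℏω = 6 × 4.91 = 29.46.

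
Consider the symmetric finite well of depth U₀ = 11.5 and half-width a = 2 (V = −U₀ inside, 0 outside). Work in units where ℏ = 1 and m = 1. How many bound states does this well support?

N = 7

The dimensionless depth is z₀ = a√(2mU₀)/ℏ = 2 × √(23.00) = 9.592.
A new bound state (alternating even/odd) appears each time z₀ passes a multiple of π/2, so N = ⌊2z₀/π⌋ + 1 = ⌊6.106⌋ + 1 = 7.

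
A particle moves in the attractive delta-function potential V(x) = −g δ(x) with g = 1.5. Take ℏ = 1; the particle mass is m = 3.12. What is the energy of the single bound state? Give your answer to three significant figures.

E = -3.51

The bound state is ψ(x) = √κ e^{−κ|x|}. The derivative jump ψ'(0⁺) − ψ'(0⁻) = −(2mg/ℏ²)ψ(0) fixes κ = mg/ℏ² = 4.680.
Then E = −ℏ²κ²/(2m) = −mg²/(2ℏ²) = -3.510.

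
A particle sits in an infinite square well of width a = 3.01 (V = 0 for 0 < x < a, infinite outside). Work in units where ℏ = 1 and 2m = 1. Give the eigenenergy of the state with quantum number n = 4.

Requiring ψ(0) = ψ(a) = 0 quantises k = nπ/a, hence E_n = ℏ²k²/2m = n²π²ℏ²/(2ma²).
E_4 = 4² × π² / (2 × 0.5 × 3.01²) = 17.43.

E = 17.4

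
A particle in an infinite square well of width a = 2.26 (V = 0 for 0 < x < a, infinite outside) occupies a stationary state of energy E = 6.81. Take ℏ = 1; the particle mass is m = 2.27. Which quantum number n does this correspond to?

For an infinite well E_n = n²π²ℏ²/(2ma²), so n = (a/πℏ)√(2mE).
n = (2.26/π) × √(2 × 2.27 × 6.81) = 4.000 → n = 4.

n = 4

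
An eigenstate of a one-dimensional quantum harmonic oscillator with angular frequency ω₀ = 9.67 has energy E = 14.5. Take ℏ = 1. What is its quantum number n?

Invert E_n = (n + ½)ℏω₀: n = E/ℏω₀ − ½ = 0.999, so n = 1.

n = 1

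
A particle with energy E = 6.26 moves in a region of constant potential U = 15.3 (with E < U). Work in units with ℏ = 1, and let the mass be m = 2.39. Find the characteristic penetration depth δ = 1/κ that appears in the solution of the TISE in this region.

Since E < U the TISE in this region is ψ'' = κ²ψ with κ = √(2m(U − E))/ℏ.
κ = √(2 × 2.39 × 9.04) = 6.574. The penetration depth is δ = 1/κ = 0.152.

δ = 0.152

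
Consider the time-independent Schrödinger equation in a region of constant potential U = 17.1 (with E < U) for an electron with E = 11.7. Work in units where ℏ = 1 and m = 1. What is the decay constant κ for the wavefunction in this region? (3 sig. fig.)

κ = 3.29

Since E < U the TISE in this region is ψ'' = κ²ψ with κ = √(2m(U − E))/ℏ.
κ = √(2 × 1 × 5.4) = 3.286.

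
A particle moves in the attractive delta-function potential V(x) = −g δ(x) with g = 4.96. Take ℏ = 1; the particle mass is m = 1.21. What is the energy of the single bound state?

For x ≠ 0 the bound state is ψ ∝ e^{−κ|x|}; integrating the TISE across the delta gives the cusp condition 2κ = 2mg/ℏ², so κ = 6.002.
Then E = −ℏ²κ²/(2m) = −mg²/(2ℏ²) = -14.88.

E = -14.9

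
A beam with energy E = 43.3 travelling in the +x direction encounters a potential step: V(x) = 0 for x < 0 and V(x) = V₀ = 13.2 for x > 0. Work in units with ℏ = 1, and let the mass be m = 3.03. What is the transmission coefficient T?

On each side the TISE gives plane waves with k = √(2m(E − V))/ℏ: k₁ = √(2·3.03·43.3) = 16.20, k₂ = √(2·3.03·30.1) = 13.51.
Matching ψ and ψ′ at x = 0 gives r = (k₁ − k₂)/(k₁ + k₂), so R = r² = 0.008219 and T = 1 − R = 0.9918.

T = 0.992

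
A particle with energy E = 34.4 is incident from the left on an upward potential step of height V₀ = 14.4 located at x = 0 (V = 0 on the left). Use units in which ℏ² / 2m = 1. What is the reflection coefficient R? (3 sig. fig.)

R = 0.0182

The wavenumbers are k₁ = √(2mE)/ℏ = 5.865 on the left and k₂ = √(2m(E − V₀))/ℏ = 4.472 on the right.
Matching ψ and ψ′ at x = 0 gives r = (k₁ − k₂)/(k₁ + k₂), so R = r² = 0.01816 and T = 1 − R = 0.9818.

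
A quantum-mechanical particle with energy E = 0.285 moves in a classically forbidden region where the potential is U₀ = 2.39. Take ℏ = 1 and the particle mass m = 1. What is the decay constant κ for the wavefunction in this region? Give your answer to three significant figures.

κ = 2.05

Since E < U₀ the TISE in this region is ψ'' = κ²ψ with κ = √(2m(U₀ − E))/ℏ.
κ = √(2 × 1 × 2.105) = 2.052.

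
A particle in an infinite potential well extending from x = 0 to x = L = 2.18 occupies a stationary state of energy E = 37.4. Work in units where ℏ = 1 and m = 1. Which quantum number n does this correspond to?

n = 6

For an infinite well E_n = n²π²ℏ²/(2mL²), so n = (L/πℏ)√(2mE).
n = (2.18/π) × √(2 × 1 × 37.4) = 6.001 → n = 6.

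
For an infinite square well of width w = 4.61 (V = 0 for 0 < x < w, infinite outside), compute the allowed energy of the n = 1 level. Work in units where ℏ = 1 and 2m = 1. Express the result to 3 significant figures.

The infinite-well eigenfunctions ψ_n = √(2/w) sin(nπx/w) vanish at both walls, giving E_n = n²π²ℏ²/(2mw²).
E_1 = 1² × π² / (2 × 0.5 × 4.61²) = 0.4644.

E = 0.464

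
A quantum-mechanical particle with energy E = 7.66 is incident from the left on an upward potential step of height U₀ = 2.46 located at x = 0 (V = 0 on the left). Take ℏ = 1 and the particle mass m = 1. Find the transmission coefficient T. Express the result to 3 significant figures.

T = 0.991

The wavenumbers are k₁ = √(2mE)/ℏ = 3.914 on the left and k₂ = √(2m(E − U₀))/ℏ = 3.225 on the right.
Continuity of ψ and ψ′ at the step yields the reflection amplitude r = (k₁ − k₂)/(k₁ + k₂) = 0.09654; thus R = |r|² = 0.009319, T = 0.9907.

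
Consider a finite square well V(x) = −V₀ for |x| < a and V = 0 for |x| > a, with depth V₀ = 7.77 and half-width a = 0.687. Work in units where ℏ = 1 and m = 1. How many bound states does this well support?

N = 2

The dimensionless depth is z₀ = a√(2mV₀)/ℏ = 0.687 × √(15.54) = 2.708.
A new bound state (alternating even/odd) appears each time z₀ passes a multiple of π/2, so N = ⌊2z₀/π⌋ + 1 = ⌊1.724⌋ + 1 = 2.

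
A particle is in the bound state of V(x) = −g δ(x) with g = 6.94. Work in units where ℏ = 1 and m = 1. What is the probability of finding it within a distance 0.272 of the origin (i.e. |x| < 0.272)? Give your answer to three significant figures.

The normalised bound state is ψ = √κ e^{−κ|x|} with κ = mg/ℏ² = 6.940.
P(|x| < d) = ∫_{−d}^{d} κ e^{−2κ|x|} dx = 1 − e^{−2κd} = 1 − e^{−3.775} = 0.9771.

P = 0.977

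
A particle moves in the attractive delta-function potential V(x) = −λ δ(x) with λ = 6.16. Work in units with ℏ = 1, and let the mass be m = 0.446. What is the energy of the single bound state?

For x ≠ 0 the bound state is ψ ∝ e^{−κ|x|}; integrating the TISE across the delta gives the cusp condition 2κ = 2mλ/ℏ², so κ = 2.747.
Then E = −ℏ²κ²/(2m) = −mλ²/(2ℏ²) = -8.462.

E = -8.46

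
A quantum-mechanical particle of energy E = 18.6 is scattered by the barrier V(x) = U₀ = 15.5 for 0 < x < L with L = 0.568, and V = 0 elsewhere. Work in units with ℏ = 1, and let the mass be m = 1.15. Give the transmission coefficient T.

Above the barrier the interior wavenumber is k₂ = √(2m(E − U₀))/ℏ = 2.670, giving phase k₂L = 1.517.
T = [1 + U₀² sin²(k₂L) / (4E(E − U₀))]⁻¹ = 1/2.039 = 0.491.

T = 0.491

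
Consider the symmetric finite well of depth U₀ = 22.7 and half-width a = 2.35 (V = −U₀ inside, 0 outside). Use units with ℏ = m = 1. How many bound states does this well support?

N = 11

Define the well-strength parameter z₀ = (a/ℏ)√(2mU₀) = 2.35 × √(2·1·22.7) = 15.83.
The even/odd transcendental equations gain one root per π/2 in z₀, giving N = 1 + ⌊2z₀/π⌋ = 1 + ⌊10.08⌋ = 11.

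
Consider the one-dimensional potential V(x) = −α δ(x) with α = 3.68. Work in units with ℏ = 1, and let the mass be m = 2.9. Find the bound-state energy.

E = -19.6

For x ≠ 0 the bound state is ψ ∝ e^{−κ|x|}; integrating the TISE across the delta gives the cusp condition 2κ = 2mα/ℏ², so κ = 10.67.
Then E = −ℏ²κ²/(2m) = −mα²/(2ℏ²) = -19.64.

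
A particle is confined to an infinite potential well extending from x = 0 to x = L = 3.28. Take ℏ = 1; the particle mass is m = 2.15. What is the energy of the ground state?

Requiring ψ(0) = ψ(L) = 0 quantises k = nπ/L, hence E_n = ℏ²k²/2m = n²π²ℏ²/(2mL²).
E_1 = 1² × π² / (2 × 2.15 × 3.28²) = 0.2133.

E = 0.213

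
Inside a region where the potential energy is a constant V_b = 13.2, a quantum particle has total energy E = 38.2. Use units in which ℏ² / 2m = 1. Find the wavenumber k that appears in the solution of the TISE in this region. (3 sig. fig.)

k = 5.00

With E > V_b the solution is oscillatory, ψ ∝ e^{±ikx} with k = √(2m(E − V_b))/ℏ.
k = √(2 × 0.5 × 25) = 5.000.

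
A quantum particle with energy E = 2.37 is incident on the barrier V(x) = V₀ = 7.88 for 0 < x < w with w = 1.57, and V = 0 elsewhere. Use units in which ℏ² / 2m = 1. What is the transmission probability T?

E < V₀: inside the barrier ψ ∝ e^{±κx} with κ = √(2m(V₀ − E))/ℏ = 2.347.
κw = 3.685, sinh(κw) = 19.92.
Matching ψ, ψ′ at both faces gives T = [1 + V₀² sinh²(κw) / (4E(V₀ − E))]⁻¹ = 1/472.5 = 0.00212.

T = 0.00212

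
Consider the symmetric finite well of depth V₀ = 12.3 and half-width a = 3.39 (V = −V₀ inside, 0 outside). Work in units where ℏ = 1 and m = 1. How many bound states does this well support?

N = 11

Define the well-strength parameter z₀ = (a/ℏ)√(2mV₀) = 3.39 × √(2·1·12.3) = 16.81.
A new bound state (alternating even/odd) appears each time z₀ passes a multiple of π/2, so N = ⌊2z₀/π⌋ + 1 = ⌊10.70⌋ + 1 = 11.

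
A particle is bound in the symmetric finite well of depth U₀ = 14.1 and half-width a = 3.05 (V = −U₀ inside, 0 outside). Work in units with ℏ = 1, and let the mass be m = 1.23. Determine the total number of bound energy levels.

The dimensionless depth is z₀ = a√(2mU₀)/ℏ = 3.05 × √(34.69) = 17.96.
A new bound state (alternating even/odd) appears each time z₀ passes a multiple of π/2, so N = ⌊2z₀/π⌋ + 1 = ⌊11.44⌋ + 1 = 12.

N = 12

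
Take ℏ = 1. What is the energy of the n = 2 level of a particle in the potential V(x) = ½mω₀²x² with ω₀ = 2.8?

E = 7.00

Using E_n = (n + ½)ℏω₀: E_2 = 2.5 × 2.8 = 7.000.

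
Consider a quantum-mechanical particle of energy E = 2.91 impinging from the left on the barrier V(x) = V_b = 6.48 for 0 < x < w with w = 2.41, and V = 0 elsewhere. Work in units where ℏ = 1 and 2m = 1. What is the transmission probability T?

T = 0.000439

E < V_b: inside the barrier ψ ∝ e^{±κx} with κ = √(2m(V_b − E))/ℏ = 1.889.
κw = 4.554, sinh(κw) = 47.48.
The exact tunnelling result is T⁻¹ = 1 + V_b² sinh²(κw) / [4E(V_b − E)] = 2279, so T = 0.000439.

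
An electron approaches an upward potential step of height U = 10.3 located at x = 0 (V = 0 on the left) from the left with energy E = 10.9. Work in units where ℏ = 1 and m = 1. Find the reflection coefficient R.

R = 0.384

On each side the TISE gives plane waves with k = √(2m(E − V))/ℏ: k₁ = √(2·1·10.9) = 4.669, k₂ = √(2·1·0.6) = 1.095.
Continuity of ψ and ψ′ at the step yields the reflection amplitude r = (k₁ − k₂)/(k₁ + k₂) = 0.6199; thus R = |r|² = 0.3843, T = 0.6157.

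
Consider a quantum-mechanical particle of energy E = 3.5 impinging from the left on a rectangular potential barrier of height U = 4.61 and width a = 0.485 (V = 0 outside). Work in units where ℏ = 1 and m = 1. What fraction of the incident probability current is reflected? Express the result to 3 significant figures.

Since E < U the interior solution is evanescent with decay constant κ = √(2m(U − E))/ℏ = 1.490.
κa = 0.7226, sinh(κa) = 0.7872.
Matching ψ, ψ′ at both faces gives T = [1 + U² sinh²(κa) / (4E(U − E))]⁻¹ = 1/1.847 = 0.541.
R = 1 − T = 0.459.

R = 0.459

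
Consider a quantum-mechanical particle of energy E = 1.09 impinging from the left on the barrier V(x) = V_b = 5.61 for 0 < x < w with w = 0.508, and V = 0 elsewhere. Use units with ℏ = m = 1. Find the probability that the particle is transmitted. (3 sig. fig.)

T = 0.115

Since E < V_b the interior solution is evanescent with decay constant κ = √(2m(V_b − E))/ℏ = 3.007.
κw = 1.527, sinh(κw) = 2.195.
Matching ψ, ψ′ at both faces gives T = [1 + V_b² sinh²(κw) / (4E(V_b − E))]⁻¹ = 1/8.691 = 0.115.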